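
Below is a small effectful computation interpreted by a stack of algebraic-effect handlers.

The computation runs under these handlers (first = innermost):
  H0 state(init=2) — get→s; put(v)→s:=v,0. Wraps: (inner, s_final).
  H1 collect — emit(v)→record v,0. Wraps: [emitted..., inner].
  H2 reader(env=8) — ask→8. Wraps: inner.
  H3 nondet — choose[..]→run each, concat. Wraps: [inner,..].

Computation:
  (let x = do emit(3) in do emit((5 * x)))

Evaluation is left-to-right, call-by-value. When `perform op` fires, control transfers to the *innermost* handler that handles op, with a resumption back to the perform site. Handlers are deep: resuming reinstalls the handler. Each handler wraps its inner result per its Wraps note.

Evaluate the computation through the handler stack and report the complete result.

Answer: [[3, 0, (0, 2)]]

Evaluation trace:
emit(3) @ H1 ⇒ out+=3
emit(0) @ H1 ⇒ out+=0
H0 returns (0, 2)
H1 returns [3, 0, (0, 2)]
H2 returns [3, 0, (0, 2)]
H3 returns [[3, 0, (0, 2)]]
= [[3, 0, (0, 2)]]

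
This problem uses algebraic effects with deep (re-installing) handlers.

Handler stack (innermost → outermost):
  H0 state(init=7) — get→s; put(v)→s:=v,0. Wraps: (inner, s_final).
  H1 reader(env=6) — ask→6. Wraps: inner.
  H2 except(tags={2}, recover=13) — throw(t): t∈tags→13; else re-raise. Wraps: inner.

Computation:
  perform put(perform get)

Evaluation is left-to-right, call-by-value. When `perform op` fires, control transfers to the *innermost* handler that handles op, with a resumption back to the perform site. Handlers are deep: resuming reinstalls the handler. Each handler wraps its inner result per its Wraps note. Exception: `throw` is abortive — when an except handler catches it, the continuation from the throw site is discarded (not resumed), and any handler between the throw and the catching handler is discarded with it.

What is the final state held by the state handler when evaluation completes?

Answer: 7

Step-by-step:
get @ H0 ⇒ 7
put(7) @ H0 ⇒ s:=7
H0 returns (0, 7)
H1 returns (0, 7)
H2 returns (0, 7)
= (0, 7)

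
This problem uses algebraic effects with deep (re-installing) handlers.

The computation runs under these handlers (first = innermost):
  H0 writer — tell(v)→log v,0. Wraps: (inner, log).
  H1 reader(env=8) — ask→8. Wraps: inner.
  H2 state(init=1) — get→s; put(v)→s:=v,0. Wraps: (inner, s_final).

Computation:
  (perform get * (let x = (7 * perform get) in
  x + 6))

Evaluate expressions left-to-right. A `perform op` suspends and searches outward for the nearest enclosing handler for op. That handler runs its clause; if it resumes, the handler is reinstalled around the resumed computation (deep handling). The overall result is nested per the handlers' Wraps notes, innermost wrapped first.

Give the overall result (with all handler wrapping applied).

Evaluation trace:
get @ H2 ⇒ 1
get @ H2 ⇒ 1
H0 returns (13, ())
H1 returns (13, ())
H2 returns ((13, ()), 1)
= ((13, ()), 1)

Answer: ((13, ()), 1)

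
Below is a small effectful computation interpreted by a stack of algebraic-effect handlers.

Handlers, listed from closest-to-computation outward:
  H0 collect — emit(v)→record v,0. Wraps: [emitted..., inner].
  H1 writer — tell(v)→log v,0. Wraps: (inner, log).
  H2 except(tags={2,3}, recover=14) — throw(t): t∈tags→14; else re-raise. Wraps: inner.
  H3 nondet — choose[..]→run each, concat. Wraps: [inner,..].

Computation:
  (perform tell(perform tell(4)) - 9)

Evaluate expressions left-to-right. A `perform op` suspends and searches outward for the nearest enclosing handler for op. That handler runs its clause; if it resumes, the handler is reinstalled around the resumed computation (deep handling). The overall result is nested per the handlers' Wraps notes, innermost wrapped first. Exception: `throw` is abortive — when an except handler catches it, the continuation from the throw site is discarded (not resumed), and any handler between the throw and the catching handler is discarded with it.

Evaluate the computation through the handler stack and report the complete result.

Evaluation trace:
tell(4) @ H1 ⇒ log+=4
tell(0) @ H1 ⇒ log+=0
H0 returns [-9]
H1 returns ([-9], (4, 0))
H2 returns ([-9], (4, 0))
H3 returns [([-9], (4, 0))]
= [([-9], (4, 0))]

Answer: [([-9], (4, 0))]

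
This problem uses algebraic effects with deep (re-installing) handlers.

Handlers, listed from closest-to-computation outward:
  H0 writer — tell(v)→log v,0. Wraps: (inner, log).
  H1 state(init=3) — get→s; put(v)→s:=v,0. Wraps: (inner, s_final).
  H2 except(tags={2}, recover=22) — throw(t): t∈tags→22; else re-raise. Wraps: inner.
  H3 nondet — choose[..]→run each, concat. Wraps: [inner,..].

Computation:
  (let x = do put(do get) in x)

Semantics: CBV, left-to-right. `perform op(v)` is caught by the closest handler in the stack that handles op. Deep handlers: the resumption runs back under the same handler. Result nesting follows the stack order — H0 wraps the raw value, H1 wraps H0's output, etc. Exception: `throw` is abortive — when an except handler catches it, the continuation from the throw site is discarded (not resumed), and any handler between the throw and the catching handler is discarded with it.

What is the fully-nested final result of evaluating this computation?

Answer: [((0, ()), 3)]

Working:
get @ H1 ⇒ 3
put(3) @ H1 ⇒ s:=3
H0 returns (0, ())
H1 returns ((0, ()), 3)
H2 returns ((0, ()), 3)
H3 returns [((0, ()), 3)]
= [((0, ()), 3)]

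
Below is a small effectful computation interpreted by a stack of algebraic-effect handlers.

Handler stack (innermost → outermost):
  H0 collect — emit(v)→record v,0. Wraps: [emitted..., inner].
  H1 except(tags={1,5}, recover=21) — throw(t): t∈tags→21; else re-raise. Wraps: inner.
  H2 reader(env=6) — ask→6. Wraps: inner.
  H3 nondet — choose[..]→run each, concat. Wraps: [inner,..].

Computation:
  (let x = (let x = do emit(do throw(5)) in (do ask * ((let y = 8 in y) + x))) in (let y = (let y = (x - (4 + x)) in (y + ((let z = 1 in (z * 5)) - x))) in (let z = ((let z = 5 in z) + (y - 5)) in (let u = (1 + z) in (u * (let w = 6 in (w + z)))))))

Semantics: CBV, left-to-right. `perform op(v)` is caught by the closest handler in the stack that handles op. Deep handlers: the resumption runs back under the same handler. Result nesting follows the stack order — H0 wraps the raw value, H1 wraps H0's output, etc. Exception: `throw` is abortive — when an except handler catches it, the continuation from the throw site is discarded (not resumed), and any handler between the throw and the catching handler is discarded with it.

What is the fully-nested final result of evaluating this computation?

Step-by-step:
throw(5) @ H1 caught ⇒ 21
H2 returns 21
H3 returns [21]
= [21]

Answer: [21]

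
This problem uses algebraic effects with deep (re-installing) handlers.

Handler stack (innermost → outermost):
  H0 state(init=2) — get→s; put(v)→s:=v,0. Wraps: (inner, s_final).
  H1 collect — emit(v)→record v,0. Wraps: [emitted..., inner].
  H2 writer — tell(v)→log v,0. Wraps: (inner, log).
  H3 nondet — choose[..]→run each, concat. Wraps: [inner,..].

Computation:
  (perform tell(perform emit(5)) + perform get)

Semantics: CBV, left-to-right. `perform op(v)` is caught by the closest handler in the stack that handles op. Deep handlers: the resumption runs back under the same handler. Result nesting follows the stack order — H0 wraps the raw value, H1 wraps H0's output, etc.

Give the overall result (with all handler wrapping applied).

Working:
emit(5) @ H1 ⇒ out+=5
tell(0) @ H2 ⇒ log+=0
get @ H0 ⇒ 2
H0 returns (2, 2)
H1 returns [5, (2, 2)]
H2 returns ([5, (2, 2)], (0))
H3 returns [([5, (2, 2)], (0))]
= [([5, (2, 2)], (0))]

Answer: [([5, (2, 2)], (0))]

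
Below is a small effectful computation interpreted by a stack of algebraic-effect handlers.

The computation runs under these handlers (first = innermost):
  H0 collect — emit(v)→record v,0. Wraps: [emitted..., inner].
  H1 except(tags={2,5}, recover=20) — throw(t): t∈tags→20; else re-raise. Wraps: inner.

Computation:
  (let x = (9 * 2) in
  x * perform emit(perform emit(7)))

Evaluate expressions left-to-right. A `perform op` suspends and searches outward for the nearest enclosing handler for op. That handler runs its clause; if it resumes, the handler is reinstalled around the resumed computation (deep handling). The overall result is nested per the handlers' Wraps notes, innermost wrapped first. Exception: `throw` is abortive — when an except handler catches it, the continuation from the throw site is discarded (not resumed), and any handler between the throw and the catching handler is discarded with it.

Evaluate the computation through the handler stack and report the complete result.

Working:
emit(7) @ H0 ⇒ out+=7
emit(0) @ H0 ⇒ out+=0
H0 returns [7, 0, 0]
H1 returns [7, 0, 0]
= [7, 0, 0]

Answer: [7, 0, 0]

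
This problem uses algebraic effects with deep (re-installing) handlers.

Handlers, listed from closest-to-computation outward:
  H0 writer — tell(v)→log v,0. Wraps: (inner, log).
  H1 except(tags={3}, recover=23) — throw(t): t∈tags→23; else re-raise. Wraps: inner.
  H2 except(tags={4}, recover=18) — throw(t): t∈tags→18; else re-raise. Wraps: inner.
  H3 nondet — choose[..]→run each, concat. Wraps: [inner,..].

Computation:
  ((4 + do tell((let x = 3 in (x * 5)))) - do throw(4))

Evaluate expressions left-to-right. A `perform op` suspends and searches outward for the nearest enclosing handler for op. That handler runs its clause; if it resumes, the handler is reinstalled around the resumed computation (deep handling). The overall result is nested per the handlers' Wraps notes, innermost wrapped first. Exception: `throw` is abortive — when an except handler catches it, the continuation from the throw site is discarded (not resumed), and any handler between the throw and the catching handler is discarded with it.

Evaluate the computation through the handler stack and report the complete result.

Answer: [18]

Working:
tell(15) @ H0 ⇒ log+=15
throw(4) @ H1 re-raised
throw(4) @ H2 caught ⇒ 18
H3 returns [18]
= [18]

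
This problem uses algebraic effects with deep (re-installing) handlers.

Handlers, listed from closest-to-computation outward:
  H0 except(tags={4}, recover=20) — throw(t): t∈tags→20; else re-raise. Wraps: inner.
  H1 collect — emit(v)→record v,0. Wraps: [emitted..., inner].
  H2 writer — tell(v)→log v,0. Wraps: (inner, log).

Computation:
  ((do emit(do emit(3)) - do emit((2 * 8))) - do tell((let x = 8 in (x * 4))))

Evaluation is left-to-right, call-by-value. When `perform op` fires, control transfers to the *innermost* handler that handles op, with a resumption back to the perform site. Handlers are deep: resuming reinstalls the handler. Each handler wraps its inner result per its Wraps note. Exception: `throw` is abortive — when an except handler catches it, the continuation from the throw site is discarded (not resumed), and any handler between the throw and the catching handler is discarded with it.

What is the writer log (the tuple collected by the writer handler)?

Answer: (32)

Step-by-step:
emit(3) @ H1 ⇒ out+=3
emit(0) @ H1 ⇒ out+=0
emit(16) @ H1 ⇒ out+=16
tell(32) @ H2 ⇒ log+=32
H0 returns 0
H1 returns [3, 0, 16, 0]
H2 returns ([3, 0, 16, 0], (32))
= ([3, 0, 16, 0], (32))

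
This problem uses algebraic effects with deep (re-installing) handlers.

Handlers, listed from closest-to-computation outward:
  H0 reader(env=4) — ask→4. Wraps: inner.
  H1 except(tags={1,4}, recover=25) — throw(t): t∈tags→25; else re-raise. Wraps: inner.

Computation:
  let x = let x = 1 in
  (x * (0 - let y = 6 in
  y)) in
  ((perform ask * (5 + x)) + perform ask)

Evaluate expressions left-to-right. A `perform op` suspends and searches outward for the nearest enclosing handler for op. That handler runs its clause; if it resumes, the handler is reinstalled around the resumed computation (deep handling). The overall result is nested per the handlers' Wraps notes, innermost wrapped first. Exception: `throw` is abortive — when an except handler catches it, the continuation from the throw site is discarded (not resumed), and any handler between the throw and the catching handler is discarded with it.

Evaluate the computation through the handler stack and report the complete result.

Answer: 0

Evaluation trace:
ask @ H0 ⇒ 4
ask @ H0 ⇒ 4
H0 returns 0
H1 returns 0
= 0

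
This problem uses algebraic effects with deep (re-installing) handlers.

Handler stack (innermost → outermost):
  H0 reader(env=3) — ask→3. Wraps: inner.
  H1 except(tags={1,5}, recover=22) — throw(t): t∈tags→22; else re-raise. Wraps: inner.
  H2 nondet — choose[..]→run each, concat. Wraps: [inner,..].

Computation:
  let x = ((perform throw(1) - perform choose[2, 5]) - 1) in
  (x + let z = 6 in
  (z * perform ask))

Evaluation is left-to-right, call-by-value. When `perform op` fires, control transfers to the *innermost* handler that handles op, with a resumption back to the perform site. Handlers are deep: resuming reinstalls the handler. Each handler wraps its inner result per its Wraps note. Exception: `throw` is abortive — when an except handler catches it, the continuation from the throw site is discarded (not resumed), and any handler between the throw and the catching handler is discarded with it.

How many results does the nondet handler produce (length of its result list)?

Working:
throw(1) @ H1 caught ⇒ 22
H2 returns [22]
= [22]

Answer: 1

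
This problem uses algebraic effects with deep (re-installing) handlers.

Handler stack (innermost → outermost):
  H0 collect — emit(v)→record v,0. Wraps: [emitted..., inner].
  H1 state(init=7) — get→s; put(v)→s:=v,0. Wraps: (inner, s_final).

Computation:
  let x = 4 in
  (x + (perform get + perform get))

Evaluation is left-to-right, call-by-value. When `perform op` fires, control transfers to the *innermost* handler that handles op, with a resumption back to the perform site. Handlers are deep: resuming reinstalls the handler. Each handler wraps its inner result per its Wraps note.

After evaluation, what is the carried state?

Answer: 7

Evaluation trace:
get @ H1 ⇒ 7
get @ H1 ⇒ 7
H0 returns [18]
H1 returns ([18], 7)
= ([18], 7)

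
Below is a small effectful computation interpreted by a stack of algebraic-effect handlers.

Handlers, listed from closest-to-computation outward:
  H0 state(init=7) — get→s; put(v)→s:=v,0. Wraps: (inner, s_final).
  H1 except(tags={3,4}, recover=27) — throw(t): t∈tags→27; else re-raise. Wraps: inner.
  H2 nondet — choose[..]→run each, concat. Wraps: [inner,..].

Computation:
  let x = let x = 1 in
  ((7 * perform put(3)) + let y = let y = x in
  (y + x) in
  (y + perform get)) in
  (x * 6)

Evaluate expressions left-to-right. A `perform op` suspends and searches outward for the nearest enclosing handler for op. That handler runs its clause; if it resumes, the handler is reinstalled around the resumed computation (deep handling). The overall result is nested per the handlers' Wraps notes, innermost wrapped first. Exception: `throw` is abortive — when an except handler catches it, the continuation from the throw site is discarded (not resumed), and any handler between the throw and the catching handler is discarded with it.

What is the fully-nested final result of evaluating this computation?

Answer: [(30, 3)]

Working:
put(3) @ H0 ⇒ s:=3
get @ H0 ⇒ 3
H0 returns (30, 3)
H1 returns (30, 3)
H2 returns [(30, 3)]
= [(30, 3)]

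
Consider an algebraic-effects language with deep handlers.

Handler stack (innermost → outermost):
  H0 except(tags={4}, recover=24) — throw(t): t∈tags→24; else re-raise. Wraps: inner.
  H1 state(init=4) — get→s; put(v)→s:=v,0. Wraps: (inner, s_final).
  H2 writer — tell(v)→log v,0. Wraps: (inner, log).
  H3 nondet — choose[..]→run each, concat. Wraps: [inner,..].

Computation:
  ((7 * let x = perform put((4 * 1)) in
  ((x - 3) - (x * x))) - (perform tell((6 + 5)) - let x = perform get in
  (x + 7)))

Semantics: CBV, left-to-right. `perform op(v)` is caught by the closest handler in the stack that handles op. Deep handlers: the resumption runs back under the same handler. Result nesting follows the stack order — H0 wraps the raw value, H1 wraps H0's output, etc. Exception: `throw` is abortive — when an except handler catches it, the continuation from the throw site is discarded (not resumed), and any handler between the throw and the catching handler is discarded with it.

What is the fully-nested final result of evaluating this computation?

Step-by-step:
put(4) @ H1 ⇒ s:=4
tell(11) @ H2 ⇒ log+=11
get @ H1 ⇒ 4
H0 returns -10
H1 returns (-10, 4)
H2 returns ((-10, 4), (11))
H3 returns [((-10, 4), (11))]
= [((-10, 4), (11))]

Answer: [((-10, 4), (11))]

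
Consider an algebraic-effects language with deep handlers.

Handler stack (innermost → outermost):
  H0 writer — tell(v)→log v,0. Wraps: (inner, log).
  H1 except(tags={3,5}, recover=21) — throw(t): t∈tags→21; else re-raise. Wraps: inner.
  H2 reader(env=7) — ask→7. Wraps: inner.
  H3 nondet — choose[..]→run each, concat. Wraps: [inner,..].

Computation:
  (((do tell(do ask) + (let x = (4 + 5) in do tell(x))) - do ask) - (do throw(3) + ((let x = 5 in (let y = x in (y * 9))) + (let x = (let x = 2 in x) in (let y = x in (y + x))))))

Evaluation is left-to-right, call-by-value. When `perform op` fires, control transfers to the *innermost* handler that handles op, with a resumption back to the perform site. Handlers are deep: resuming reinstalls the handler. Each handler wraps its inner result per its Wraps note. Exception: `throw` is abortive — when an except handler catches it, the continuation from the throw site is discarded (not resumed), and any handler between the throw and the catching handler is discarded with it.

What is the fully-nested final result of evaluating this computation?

Working:
ask @ H2 ⇒ 7
tell(7) @ H0 ⇒ log+=7
tell(9) @ H0 ⇒ log+=9
ask @ H2 ⇒ 7
throw(3) @ H1 caught ⇒ 21
H2 returns 21
H3 returns [21]
= [21]

Answer: [21]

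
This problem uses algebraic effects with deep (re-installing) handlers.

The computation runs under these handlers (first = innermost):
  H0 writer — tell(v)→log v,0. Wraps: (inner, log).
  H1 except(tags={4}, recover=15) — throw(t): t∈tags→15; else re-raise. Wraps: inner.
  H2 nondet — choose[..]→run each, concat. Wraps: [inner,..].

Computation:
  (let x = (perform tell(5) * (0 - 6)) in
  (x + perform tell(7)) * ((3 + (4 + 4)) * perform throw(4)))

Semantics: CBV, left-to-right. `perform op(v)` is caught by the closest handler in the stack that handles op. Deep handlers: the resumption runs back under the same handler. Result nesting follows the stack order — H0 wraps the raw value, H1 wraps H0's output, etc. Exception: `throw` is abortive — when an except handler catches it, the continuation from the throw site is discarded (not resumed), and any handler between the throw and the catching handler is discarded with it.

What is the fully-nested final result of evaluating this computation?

Working:
tell(5) @ H0 ⇒ log+=5
tell(7) @ H0 ⇒ log+=7
throw(4) @ H1 caught ⇒ 15
H2 returns [15]
= [15]

Answer: [15]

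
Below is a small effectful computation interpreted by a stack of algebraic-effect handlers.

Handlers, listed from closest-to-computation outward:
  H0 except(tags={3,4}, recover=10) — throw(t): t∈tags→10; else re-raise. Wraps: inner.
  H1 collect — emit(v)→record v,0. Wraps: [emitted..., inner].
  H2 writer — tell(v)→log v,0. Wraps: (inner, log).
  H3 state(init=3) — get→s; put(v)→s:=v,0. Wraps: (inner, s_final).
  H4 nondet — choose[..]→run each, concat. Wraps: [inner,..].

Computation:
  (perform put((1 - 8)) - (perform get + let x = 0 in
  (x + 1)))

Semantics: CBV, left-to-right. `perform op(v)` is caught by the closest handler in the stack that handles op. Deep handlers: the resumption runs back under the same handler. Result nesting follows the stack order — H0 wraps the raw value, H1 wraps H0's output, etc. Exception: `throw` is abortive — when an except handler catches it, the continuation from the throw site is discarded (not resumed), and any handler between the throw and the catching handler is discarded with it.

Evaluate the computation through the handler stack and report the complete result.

Answer: [(([6], ()), -7)]

Working:
put(-7) @ H3 ⇒ s:=-7
get @ H3 ⇒ -7
H0 returns 6
H1 returns [6]
H2 returns ([6], ())
H3 returns (([6], ()), -7)
H4 returns [(([6], ()), -7)]
= [(([6], ()), -7)]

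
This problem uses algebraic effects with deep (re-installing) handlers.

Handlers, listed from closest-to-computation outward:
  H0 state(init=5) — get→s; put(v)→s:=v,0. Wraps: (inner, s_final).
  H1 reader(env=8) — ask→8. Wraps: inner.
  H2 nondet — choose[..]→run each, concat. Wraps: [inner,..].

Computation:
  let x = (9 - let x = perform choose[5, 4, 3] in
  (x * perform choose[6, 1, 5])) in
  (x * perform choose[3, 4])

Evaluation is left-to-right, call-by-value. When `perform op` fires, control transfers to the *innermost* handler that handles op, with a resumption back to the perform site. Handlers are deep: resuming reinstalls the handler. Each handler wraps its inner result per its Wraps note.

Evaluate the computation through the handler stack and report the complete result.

Answer: [(-63, 5), (-84, 5), (12, 5), (16, 5), (-48, 5), (-64, 5), (-45, 5), (-60, 5), (15, 5), (20, 5), (-33, 5), (-44, 5), (-27, 5), (-36, 5), (18, 5), (24, 5), (-18, 5), (-24, 5)]

Working:
choose[5, 4, 3] @ H2
  branch[0] choose=5:
    choose[6, 1, 5] @ H2
      branch[0] choose=6:
        choose[3, 4] @ H2
          branch[0] choose=3:
            H0 returns (-63, 5)
            H1 returns (-63, 5)
            H2 returns [(-63, 5)]
          branch[1] choose=4:
            H0 returns (-84, 5)
            H1 returns (-84, 5)
            H2 returns [(-84, 5)]
      branch[1] choose=1:
        choose[3, 4] @ H2
          branch[0] choose=3:
            H0 returns (12, 5)
            H1 returns (12, 5)
            H2 returns [(12, 5)]
          branch[1] choose=4:
            H0 returns (16, 5)
            H1 returns (16, 5)
            H2 returns [(16, 5)]
      branch[2] choose=5:
        choose[3, 4] @ H2
          branch[0] choose=3:
            H0 returns (-48, 5)
            H1 returns (-48, 5)
            H2 returns [(-48, 5)]
          branch[1] choose=4:
            H0 returns (-64, 5)
            H1 returns (-64, 5)
            H2 returns [(-64, 5)]
  branch[1] choose=4:
    choose[6, 1, 5] @ H2
      branch[0] choose=6:
        choose[3, 4] @ H2
          branch[0] choose=3:
            H0 returns (-45, 5)
            H1 returns (-45, 5)
            H2 returns [(-45, 5)]
          branch[1] choose=4:
            H0 returns (-60, 5)
            H1 returns (-60, 5)
            H2 returns [(-60, 5)]
      branch[1] choose=1:
        choose[3, 4] @ H2
          branch[0] choose=3:
            H0 returns (15, 5)
            H1 returns (15, 5)
            H2 returns [(15, 5)]
          branch[1] choose=4:
            H0 returns (20, 5)
            H1 returns (20, 5)
            H2 returns [(20, 5)]
      branch[2] choose=5:
        choose[3, 4] @ H2
          branch[0] choose=3:
            H0 returns (-33, 5)
            H1 returns (-33, 5)
            H2 returns [(-33, 5)]
          branch[1] choose=4:
            H0 returns (-44, 5)
            H1 returns (-44, 5)
            H2 returns [(-44, 5)]
  branch[2] choose=3:
    choose[6, 1, 5] @ H2
      branch[0] choose=6:
        choose[3, 4] @ H2
          branch[0] choose=3:
            H0 returns (-27, 5)
            H1 returns (-27, 5)
            H2 returns [(-27, 5)]
          branch[1] choose=4:
            H0 returns (-36, 5)
            H1 returns (-36, 5)
            H2 returns [(-36, 5)]
      branch[1] choose=1:
        choose[3, 4] @ H2
          branch[0] choose=3:
            H0 returns (18, 5)
            H1 returns (18, 5)
            H2 returns [(18, 5)]
          branch[1] choose=4:
            H0 returns (24, 5)
            H1 returns (24, 5)
            H2 returns [(24, 5)]
      branch[2] choose=5:
        choose[3, 4] @ H2
          branch[0] choose=3:
            H0 returns (-18, 5)
            H1 returns (-18, 5)
            H2 returns [(-18, 5)]
          branch[1] choose=4:
            H0 returns (-24, 5)
            H1 returns (-24, 5)
            H2 returns [(-24, 5)]
= [(-63, 5), (-84, 5), (12, 5), (16, 5), (-48, 5), (-64, 5), (-45, 5), (-60, 5), (15, 5), (20, 5), (-33, 5), (-44, 5), (-27, 5), (-36, 5), (18, 5), (24, 5), (-18, 5), (-24, 5)]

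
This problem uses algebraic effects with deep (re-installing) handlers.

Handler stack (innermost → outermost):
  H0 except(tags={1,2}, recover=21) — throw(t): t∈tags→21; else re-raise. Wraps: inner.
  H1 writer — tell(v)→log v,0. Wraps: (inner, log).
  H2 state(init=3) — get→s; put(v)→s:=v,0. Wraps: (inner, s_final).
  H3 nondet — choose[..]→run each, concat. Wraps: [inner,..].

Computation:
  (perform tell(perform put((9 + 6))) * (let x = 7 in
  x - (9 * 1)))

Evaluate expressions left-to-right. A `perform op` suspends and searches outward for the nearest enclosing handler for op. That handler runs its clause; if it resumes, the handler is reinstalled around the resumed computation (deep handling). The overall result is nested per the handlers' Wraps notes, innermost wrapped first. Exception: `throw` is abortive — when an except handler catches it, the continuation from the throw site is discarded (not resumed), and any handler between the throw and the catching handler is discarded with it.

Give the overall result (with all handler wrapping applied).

Answer: [((0, (0)), 15)]

Evaluation trace:
put(15) @ H2 ⇒ s:=15
tell(0) @ H1 ⇒ log+=0
H0 returns 0
H1 returns (0, (0))
H2 returns ((0, (0)), 15)
H3 returns [((0, (0)), 15)]
= [((0, (0)), 15)]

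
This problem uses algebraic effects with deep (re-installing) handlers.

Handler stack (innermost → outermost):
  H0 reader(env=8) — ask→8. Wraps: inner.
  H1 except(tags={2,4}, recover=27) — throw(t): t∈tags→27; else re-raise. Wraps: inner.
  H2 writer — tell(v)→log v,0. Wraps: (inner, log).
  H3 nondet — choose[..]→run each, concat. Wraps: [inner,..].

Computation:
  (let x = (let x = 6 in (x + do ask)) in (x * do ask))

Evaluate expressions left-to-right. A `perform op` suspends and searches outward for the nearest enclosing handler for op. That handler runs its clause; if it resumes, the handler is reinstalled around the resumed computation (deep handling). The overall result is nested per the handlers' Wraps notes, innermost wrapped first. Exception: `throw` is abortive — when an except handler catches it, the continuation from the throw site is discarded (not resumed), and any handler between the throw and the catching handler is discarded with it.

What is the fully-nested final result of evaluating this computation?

Working:
ask @ H0 ⇒ 8
ask @ H0 ⇒ 8
H0 returns 112
H1 returns 112
H2 returns (112, ())
H3 returns [(112, ())]
= [(112, ())]

Answer: [(112, ())]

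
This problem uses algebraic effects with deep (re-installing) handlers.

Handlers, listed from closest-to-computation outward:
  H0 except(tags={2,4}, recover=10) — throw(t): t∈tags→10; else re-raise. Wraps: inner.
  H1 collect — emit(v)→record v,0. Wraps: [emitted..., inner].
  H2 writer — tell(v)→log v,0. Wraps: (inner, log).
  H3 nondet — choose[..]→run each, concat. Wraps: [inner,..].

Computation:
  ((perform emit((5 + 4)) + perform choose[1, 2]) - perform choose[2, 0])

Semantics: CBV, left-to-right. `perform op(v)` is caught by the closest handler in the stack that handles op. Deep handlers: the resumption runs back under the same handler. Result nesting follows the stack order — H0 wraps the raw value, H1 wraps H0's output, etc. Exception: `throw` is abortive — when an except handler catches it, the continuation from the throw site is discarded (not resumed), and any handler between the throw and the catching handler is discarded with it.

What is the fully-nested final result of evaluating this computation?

Answer: [([9, -1], ()), ([9, 1], ()), ([9, 0], ()), ([9, 2], ())]

Evaluation trace:
emit(9) @ H1 ⇒ out+=9
choose[1, 2] @ H3
  branch[0] choose=1:
    choose[2, 0] @ H3
      branch[0] choose=2:
        H0 returns -1
        H1 returns [9, -1]
        H2 returns ([9, -1], ())
        H3 returns [([9, -1], ())]
      branch[1] choose=0:
        H0 returns 1
        H1 returns [9, 1]
        H2 returns ([9, 1], ())
        H3 returns [([9, 1], ())]
  branch[1] choose=2:
    choose[2, 0] @ H3
      branch[0] choose=2:
        H0 returns 0
        H1 returns [9, 0]
        H2 returns ([9, 0], ())
        H3 returns [([9, 0], ())]
      branch[1] choose=0:
        H0 returns 2
        H1 returns [9, 2]
        H2 returns ([9, 2], ())
        H3 returns [([9, 2], ())]
= [([9, -1], ()), ([9, 1], ()), ([9, 0], ()), ([9, 2], ())]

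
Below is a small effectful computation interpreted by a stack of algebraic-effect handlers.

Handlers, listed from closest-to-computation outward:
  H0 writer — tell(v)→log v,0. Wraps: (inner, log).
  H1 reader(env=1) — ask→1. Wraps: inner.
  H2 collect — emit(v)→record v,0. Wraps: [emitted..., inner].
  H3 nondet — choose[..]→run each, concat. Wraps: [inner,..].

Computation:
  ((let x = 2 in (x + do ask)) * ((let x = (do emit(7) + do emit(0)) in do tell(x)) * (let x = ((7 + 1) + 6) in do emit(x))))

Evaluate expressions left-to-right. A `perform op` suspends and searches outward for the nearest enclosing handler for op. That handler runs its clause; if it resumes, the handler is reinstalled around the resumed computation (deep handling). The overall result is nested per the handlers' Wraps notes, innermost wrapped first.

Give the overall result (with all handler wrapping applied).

Step-by-step:
ask @ H1 ⇒ 1
emit(7) @ H2 ⇒ out+=7
emit(0) @ H2 ⇒ out+=0
tell(0) @ H0 ⇒ log+=0
emit(14) @ H2 ⇒ out+=14
H0 returns (0, (0))
H1 returns (0, (0))
H2 returns [7, 0, 14, (0, (0))]
H3 returns [[7, 0, 14, (0, (0))]]
= [[7, 0, 14, (0, (0))]]

Answer: [[7, 0, 14, (0, (0))]]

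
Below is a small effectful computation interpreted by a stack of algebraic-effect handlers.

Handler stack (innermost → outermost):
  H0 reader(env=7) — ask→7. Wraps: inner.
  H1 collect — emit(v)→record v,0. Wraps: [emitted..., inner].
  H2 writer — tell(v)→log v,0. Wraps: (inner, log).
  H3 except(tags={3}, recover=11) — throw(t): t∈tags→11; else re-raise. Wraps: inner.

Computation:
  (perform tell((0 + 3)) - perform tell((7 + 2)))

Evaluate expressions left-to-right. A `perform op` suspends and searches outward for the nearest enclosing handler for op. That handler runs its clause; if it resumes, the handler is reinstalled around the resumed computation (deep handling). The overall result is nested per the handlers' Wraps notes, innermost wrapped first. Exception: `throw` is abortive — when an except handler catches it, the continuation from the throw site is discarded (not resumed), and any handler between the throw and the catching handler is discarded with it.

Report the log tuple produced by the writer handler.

Answer: (3, 9)

Evaluation trace:
tell(3) @ H2 ⇒ log+=3
tell(9) @ H2 ⇒ log+=9
H0 returns 0
H1 returns [0]
H2 returns ([0], (3, 9))
H3 returns ([0], (3, 9))
= ([0], (3, 9))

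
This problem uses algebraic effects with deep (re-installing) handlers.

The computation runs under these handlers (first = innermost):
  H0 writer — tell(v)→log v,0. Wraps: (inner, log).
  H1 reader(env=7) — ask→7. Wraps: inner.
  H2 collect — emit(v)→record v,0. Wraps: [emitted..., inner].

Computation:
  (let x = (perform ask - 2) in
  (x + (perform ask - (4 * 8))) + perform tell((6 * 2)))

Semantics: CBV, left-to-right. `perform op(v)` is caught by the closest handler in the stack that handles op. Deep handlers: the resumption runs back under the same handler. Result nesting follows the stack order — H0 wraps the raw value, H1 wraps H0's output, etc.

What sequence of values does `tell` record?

Answer: (12)

Evaluation trace:
ask @ H1 ⇒ 7
ask @ H1 ⇒ 7
tell(12) @ H0 ⇒ log+=12
H0 returns (-20, (12))
H1 returns (-20, (12))
H2 returns [(-20, (12))]
= [(-20, (12))]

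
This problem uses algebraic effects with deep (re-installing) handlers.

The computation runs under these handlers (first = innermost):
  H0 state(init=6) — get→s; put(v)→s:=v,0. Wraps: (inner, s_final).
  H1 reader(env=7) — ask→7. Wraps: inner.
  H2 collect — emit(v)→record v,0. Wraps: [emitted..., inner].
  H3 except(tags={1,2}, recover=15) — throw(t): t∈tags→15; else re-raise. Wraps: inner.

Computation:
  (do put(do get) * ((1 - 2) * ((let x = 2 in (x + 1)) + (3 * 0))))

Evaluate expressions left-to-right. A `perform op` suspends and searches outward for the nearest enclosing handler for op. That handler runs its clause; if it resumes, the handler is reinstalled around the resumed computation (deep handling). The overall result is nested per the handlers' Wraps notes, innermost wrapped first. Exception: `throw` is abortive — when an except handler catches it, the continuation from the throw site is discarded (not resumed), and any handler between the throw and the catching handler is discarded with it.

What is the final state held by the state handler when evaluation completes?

Answer: 6

Working:
get @ H0 ⇒ 6
put(6) @ H0 ⇒ s:=6
H0 returns (0, 6)
H1 returns (0, 6)
H2 returns [(0, 6)]
H3 returns [(0, 6)]
= [(0, 6)]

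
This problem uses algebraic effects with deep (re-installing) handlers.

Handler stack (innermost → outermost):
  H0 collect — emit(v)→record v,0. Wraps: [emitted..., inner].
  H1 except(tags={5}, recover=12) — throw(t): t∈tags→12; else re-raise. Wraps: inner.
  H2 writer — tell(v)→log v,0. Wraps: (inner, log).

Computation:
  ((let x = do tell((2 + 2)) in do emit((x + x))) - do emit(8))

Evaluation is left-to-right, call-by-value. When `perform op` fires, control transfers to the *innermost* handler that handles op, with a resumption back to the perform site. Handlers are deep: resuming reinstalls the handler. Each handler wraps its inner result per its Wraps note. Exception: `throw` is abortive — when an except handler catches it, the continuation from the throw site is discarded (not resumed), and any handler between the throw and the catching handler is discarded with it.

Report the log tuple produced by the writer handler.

Answer: (4)

Evaluation trace:
tell(4) @ H2 ⇒ log+=4
emit(0) @ H0 ⇒ out+=0
emit(8) @ H0 ⇒ out+=8
H0 returns [0, 8, 0]
H1 returns [0, 8, 0]
H2 returns ([0, 8, 0], (4))
= ([0, 8, 0], (4))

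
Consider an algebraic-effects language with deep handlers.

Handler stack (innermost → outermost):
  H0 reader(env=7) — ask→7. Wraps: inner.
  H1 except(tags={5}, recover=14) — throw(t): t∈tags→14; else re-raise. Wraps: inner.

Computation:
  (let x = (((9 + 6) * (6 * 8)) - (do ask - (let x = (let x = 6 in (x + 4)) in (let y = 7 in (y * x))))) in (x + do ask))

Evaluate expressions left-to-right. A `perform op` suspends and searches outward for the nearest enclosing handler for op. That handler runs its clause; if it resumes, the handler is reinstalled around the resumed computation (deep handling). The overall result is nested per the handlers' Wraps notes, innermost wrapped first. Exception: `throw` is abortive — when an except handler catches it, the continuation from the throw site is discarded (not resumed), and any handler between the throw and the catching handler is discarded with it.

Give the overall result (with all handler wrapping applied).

Step-by-step:
ask @ H0 ⇒ 7
ask @ H0 ⇒ 7
H0 returns 790
H1 returns 790
= 790

Answer: 790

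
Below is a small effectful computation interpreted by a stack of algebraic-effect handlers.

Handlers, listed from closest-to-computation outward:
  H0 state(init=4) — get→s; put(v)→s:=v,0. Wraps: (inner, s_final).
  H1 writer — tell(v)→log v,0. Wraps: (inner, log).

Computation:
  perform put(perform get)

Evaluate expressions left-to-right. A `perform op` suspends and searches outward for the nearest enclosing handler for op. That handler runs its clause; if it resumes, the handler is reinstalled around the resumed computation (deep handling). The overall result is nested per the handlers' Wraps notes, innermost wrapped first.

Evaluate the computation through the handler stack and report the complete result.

Answer: ((0, 4), ())

Step-by-step:
get @ H0 ⇒ 4
put(4) @ H0 ⇒ s:=4
H0 returns (0, 4)
H1 returns ((0, 4), ())
= ((0, 4), ())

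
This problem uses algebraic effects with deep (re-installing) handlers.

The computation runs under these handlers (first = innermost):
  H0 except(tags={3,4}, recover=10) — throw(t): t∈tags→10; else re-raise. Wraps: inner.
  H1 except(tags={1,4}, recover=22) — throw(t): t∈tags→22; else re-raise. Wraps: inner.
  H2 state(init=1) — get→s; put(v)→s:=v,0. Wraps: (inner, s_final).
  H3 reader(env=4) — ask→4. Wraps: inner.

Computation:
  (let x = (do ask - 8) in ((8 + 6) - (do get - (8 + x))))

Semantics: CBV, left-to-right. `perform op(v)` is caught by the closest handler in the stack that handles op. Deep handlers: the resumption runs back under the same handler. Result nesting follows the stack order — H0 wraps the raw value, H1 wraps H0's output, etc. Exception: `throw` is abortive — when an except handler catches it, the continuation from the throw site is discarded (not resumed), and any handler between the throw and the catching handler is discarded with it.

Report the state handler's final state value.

Evaluation trace:
ask @ H3 ⇒ 4
get @ H2 ⇒ 1
H0 returns 17
H1 returns 17
H2 returns (17, 1)
H3 returns (17, 1)
= (17, 1)

Answer: 1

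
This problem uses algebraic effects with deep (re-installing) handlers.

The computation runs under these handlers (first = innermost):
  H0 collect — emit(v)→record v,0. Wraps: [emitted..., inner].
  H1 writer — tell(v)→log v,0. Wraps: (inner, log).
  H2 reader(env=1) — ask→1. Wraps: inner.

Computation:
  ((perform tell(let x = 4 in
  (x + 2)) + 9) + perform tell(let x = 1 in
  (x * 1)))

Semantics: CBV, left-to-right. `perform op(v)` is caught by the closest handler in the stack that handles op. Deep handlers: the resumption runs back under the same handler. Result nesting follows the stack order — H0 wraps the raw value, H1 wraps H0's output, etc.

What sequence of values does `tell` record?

Evaluation trace:
tell(6) @ H1 ⇒ log+=6
tell(1) @ H1 ⇒ log+=1
H0 returns [9]
H1 returns ([9], (6, 1))
H2 returns ([9], (6, 1))
= ([9], (6, 1))

Answer: (6, 1)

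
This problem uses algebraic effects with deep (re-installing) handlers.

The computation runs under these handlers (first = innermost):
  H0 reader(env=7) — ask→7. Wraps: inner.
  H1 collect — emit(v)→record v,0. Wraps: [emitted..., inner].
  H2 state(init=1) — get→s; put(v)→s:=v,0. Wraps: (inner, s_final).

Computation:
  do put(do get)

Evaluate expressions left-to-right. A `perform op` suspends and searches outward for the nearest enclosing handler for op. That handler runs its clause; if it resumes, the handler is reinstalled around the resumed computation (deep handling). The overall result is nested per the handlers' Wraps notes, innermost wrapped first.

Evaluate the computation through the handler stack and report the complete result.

Answer: ([0], 1)

Step-by-step:
get @ H2 ⇒ 1
put(1) @ H2 ⇒ s:=1
H0 returns 0
H1 returns [0]
H2 returns ([0], 1)
= ([0], 1)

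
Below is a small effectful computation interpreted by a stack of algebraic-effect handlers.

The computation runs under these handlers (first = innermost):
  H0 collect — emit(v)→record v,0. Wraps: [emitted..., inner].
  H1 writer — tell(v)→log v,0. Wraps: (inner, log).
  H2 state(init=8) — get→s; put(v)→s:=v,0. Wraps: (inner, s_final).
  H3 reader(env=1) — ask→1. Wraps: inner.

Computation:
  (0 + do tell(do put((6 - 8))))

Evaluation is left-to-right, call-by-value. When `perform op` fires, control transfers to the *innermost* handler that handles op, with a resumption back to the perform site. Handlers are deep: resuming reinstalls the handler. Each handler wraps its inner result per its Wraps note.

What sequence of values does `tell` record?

Step-by-step:
put(-2) @ H2 ⇒ s:=-2
tell(0) @ H1 ⇒ log+=0
H0 returns [0]
H1 returns ([0], (0))
H2 returns (([0], (0)), -2)
H3 returns (([0], (0)), -2)
= (([0], (0)), -2)

Answer: (0)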